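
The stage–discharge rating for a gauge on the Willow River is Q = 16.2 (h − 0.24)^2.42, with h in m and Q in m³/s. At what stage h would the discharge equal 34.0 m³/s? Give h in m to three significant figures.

1.60 m

h − h₀ = (Q/C)^(1/b) = (34.0/16.2)^(1/2.42) = 1.358 m
h = 0.24 + 1.358 = 1.598 m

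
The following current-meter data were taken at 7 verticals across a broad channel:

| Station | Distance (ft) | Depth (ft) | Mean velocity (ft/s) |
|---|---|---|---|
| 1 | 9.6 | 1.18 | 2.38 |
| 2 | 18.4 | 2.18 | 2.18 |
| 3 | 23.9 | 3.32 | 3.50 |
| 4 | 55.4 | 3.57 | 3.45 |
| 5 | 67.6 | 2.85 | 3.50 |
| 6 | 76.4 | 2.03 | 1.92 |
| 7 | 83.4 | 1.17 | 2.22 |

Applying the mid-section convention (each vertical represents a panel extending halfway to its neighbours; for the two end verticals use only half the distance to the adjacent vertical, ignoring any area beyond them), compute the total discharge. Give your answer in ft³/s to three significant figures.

w_1 = (18.4 − 9.6)/2 = 4.4 ft; q_1 = 2.38 × 1.18 × 4.4 = 12.36 ft³/s
w_2 = (23.9 − 9.6)/2 = 7.15 ft; q_2 = 2.18 × 2.18 × 7.15 = 33.98 ft³/s
w_3 = (55.4 − 18.4)/2 = 18.5 ft; q_3 = 3.50 × 3.32 × 18.5 = 215.0 ft³/s
w_4 = (67.6 − 23.9)/2 = 21.85 ft; q_4 = 3.45 × 3.57 × 21.85 = 269.1 ft³/s
w_5 = (76.4 − 55.4)/2 = 10.5 ft; q_5 = 3.50 × 2.85 × 10.5 = 104.7 ft³/s
w_6 = (83.4 − 67.6)/2 = 7.9 ft; q_6 = 1.92 × 2.03 × 7.9 = 30.79 ft³/s
w_7 = (83.4 − 76.4)/2 = 3.5 ft; q_7 = 2.22 × 1.17 × 3.5 = 9.091 ft³/s
Q = Σ qᵢ = 675.0 ft³/s

675 ft³/s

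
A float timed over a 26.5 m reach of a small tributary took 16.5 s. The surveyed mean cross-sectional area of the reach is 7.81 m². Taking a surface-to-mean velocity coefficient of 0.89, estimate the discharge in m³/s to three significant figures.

11.2 m³/s

v_surface = L / t̄ = 26.5 / 16.5 = 1.606 m/s
v_mean = 0.89 × 1.606 = 1.429 m/s
Q = A × v_mean = 7.81 × 1.429 = 11.16 m³/s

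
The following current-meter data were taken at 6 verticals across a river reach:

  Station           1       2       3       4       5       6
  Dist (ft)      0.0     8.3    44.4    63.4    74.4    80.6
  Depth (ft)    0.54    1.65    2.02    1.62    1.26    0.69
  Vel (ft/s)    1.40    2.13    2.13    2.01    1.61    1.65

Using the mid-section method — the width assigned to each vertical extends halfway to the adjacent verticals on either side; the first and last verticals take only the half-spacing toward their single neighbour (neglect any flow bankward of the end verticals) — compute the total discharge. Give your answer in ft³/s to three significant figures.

w_1 = (8.3 − 0.0)/2 = 4.15 ft; q_1 = 1.40 × 0.54 × 4.15 = 3.137 ft³/s
w_2 = (44.4 − 0.0)/2 = 22.2 ft; q_2 = 2.13 × 1.65 × 22.2 = 78.02 ft³/s
w_3 = (63.4 − 8.3)/2 = 27.55 ft; q_3 = 2.13 × 2.02 × 27.55 = 118.5 ft³/s
w_4 = (74.4 − 44.4)/2 = 15 ft; q_4 = 2.01 × 1.62 × 15 = 48.84 ft³/s
w_5 = (80.6 − 63.4)/2 = 8.6 ft; q_5 = 1.61 × 1.26 × 8.6 = 17.45 ft³/s
w_6 = (80.6 − 74.4)/2 = 3.1 ft; q_6 = 1.65 × 0.69 × 3.1 = 3.529 ft³/s
Q = Σ qᵢ = 269.5 ft³/s

270 ft³/s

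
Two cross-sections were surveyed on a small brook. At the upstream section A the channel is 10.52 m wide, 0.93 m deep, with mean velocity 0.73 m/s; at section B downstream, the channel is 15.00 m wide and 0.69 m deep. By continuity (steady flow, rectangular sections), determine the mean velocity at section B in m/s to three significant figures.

0.690 m/s

Q = A₁V₁ = (10.52×0.93) × 0.73 = 7.142 m³/s
A₂ = 15.00 × 0.69 = 10.35 m²
V₂ = Q/A₂ = 7.142/10.35 = 0.6901 m/s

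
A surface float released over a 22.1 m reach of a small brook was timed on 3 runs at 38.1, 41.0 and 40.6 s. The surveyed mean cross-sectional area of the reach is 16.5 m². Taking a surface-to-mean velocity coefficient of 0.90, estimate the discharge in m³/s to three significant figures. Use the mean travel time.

8.23 m³/s

t̄ = (38.1 + 41.0 + 40.6) / 3 = 39.9 s
v_surface = L / t̄ = 22.1 / 39.9 = 0.5539 m/s
v_mean = 0.90 × 0.5539 = 0.4985 m/s
Q = A × v_mean = 16.5 × 0.4985 = 8.225 m³/s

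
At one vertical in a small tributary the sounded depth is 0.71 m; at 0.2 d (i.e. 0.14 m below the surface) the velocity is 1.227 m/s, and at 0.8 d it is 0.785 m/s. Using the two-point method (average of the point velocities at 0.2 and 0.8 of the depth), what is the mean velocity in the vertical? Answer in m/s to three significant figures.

1.01 m/s

v̄ = (1.227 + 0.785) / 2 = 1.006 m/s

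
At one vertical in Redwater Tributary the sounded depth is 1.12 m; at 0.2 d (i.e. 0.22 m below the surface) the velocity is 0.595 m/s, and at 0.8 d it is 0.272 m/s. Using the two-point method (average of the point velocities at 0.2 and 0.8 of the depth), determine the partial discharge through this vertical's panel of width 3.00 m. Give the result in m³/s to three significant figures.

v̄ = (0.595 + 0.272) / 2 = 0.4335 m/s
q = v̄ × d × w = 0.4335 × 1.12 × 3.00 = 1.457 m³/s

1.46 m³/s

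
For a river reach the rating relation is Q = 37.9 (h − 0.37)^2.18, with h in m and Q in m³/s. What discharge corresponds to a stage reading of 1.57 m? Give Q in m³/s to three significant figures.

56.4 m³/s

Q = 37.9 × (1.57 − 0.37)^2.18 = 37.9 × 1.2^2.18 = 56.40 m³/s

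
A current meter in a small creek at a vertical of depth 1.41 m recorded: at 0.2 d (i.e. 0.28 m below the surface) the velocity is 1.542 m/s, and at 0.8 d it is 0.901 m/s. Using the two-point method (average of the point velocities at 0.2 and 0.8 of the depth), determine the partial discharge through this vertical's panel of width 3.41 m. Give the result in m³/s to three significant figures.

v̄ = (1.542 + 0.901) / 2 = 1.222 m/s
q = v̄ × d × w = 1.222 × 1.41 × 3.41 = 5.873 m³/s

5.87 m³/s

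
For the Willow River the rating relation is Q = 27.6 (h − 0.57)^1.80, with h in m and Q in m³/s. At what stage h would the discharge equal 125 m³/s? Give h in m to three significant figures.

h − h₀ = (Q/C)^(1/b) = (125/27.6)^(1/1.80) = 2.314 m
h = 0.57 + 2.314 = 2.884 m

2.88 m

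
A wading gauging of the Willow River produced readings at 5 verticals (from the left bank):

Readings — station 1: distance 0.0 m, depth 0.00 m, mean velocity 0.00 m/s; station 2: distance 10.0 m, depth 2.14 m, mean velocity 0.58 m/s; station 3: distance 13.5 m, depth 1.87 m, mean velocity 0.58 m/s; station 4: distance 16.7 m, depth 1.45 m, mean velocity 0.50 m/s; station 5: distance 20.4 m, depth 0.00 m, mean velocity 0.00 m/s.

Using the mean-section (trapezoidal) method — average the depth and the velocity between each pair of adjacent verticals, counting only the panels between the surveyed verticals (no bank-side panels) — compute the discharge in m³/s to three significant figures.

Panel 1-2: Δb = 10 m, d̄ = (0.00+2.14)/2 = 1.07, v̄ = (0.00+0.58)/2 = 0.29 → q = 10×1.07×0.29 = 3.103 m³/s
Panel 2-3: Δb = 3.5 m, d̄ = (2.14+1.87)/2 = 2.005, v̄ = (0.58+0.58)/2 = 0.58 → q = 3.5×2.005×0.58 = 4.070 m³/s
Panel 3-4: Δb = 3.2 m, d̄ = (1.87+1.45)/2 = 1.66, v̄ = (0.58+0.50)/2 = 0.54 → q = 3.2×1.66×0.54 = 2.868 m³/s
Panel 4-5: Δb = 3.7 m, d̄ = (1.45+0.00)/2 = 0.725, v̄ = (0.50+0.00)/2 = 0.25 → q = 3.7×0.725×0.25 = 0.6706 m³/s
Q = Σ q = 10.71 m³/s

10.7 m³/s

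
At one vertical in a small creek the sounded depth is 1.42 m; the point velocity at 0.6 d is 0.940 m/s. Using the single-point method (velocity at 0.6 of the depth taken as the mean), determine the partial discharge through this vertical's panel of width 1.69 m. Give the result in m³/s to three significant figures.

2.26 m³/s

v̄ = v₀.₆ = 0.940 m/s
q = v̄ × d × w = 0.9400 × 1.42 × 1.69 = 2.256 m³/s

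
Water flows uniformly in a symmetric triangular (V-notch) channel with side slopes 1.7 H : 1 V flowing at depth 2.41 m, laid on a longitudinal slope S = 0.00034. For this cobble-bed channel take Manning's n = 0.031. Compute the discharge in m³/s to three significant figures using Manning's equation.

A = z·y² = 1.7×2.41² = 9.874 m²
P = 2y√(1+z²) = 2×2.41×√(1+1.7²) = 9.507 m
R = A/P = 9.874/9.507 = 1.039 m
Q = (1/n)·A·R^(2/3)·S^(1/2) = (1/0.031) × 9.874 × 1.039^(2/3) × 0.00034^(1/2) = 6.023 m³/s

6.02 m³/s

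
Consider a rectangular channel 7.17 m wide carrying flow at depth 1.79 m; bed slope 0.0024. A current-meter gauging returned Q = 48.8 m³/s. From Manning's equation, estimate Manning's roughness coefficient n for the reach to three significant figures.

A = b·y = 7.17 × 1.79 = 12.83 m²
P = b + 2y = 7.17 + 2×1.79 = 10.75 m
R = A/P = 12.83/10.75 = 1.194 m
n = (1/Q)·A·R^(2/3)·S^(1/2) = (1/48.8) × 12.83 × 1.125 × 0.04899 = 0.01450

0.0145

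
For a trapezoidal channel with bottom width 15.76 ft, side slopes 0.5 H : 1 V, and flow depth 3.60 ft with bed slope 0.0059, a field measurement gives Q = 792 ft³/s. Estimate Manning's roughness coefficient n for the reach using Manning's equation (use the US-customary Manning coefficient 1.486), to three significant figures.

A = (b + z·y)·y = (15.76 + 0.5×3.60)×3.60 = 63.22 ft²
P = b + 2y√(1+z²) = 15.76 + 2×3.60×√(1+0.5²) = 23.81 ft
R = A/P = 63.22/23.81 = 2.655 ft
n = (1.486/Q)·A·R^(2/3)·S^(1/2) = (1.486/792) × 63.22 × 1.917 × 0.07681 = 0.01747

0.0175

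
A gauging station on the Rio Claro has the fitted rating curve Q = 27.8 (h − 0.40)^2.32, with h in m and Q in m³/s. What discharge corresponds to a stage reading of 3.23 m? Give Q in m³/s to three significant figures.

311 m³/s

Q = 27.8 × (3.23 − 0.40)^2.32 = 27.8 × 2.83^2.32 = 310.6 m³/s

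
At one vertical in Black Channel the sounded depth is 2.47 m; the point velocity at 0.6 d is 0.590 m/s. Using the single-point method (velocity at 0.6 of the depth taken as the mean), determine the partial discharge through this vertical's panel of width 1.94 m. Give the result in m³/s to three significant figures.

2.83 m³/s

v̄ = v₀.₆ = 0.590 m/s
q = v̄ × d × w = 0.5900 × 2.47 × 1.94 = 2.827 m³/s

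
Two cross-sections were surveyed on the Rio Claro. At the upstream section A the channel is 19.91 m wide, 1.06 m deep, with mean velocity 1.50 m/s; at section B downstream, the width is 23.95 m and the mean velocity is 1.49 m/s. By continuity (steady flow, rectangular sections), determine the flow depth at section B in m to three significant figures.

Q = A₁V₁ = (19.91×1.06) × 1.50 = 31.66 m³/s
d₂ = Q/(b₂ V₂) = 31.66/(23.95×1.49) = 0.8871 m

0.887 m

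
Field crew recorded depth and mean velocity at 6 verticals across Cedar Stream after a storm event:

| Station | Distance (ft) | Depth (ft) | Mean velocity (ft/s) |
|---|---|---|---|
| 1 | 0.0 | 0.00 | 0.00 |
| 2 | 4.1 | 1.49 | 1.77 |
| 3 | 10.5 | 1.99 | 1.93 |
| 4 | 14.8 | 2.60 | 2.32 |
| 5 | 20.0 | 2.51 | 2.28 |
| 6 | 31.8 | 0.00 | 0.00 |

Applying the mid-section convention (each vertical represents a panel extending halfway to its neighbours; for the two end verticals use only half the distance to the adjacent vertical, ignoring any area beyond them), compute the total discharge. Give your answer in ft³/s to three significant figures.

w_2 = (10.5 − 0.0)/2 = 5.25 ft; q_2 = 1.77 × 1.49 × 5.25 = 13.85 ft³/s
w_3 = (14.8 − 4.1)/2 = 5.35 ft; q_3 = 1.93 × 1.99 × 5.35 = 20.55 ft³/s
w_4 = (20.0 − 10.5)/2 = 4.75 ft; q_4 = 2.32 × 2.60 × 4.75 = 28.65 ft³/s
w_5 = (31.8 − 14.8)/2 = 8.5 ft; q_5 = 2.28 × 2.51 × 8.5 = 48.64 ft³/s
Stations 1, 6 contribute zero (depth or velocity is 0).
Q = Σ qᵢ = 111.7 ft³/s

112 ft³/s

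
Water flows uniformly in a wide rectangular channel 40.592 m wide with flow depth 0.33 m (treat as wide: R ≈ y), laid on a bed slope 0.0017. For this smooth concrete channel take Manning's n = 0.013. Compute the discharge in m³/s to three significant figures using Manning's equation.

20.3 m³/s

A = b·y = 40.592 × 0.33 = 13.40 m²
Wide channel: R ≈ y = 0.33 m
Q = (1/n)·A·R^(2/3)·S^(1/2) = (1/0.013) × 13.40 × 0.3300^(2/3) × 0.0017^(1/2) = 20.29 m³/s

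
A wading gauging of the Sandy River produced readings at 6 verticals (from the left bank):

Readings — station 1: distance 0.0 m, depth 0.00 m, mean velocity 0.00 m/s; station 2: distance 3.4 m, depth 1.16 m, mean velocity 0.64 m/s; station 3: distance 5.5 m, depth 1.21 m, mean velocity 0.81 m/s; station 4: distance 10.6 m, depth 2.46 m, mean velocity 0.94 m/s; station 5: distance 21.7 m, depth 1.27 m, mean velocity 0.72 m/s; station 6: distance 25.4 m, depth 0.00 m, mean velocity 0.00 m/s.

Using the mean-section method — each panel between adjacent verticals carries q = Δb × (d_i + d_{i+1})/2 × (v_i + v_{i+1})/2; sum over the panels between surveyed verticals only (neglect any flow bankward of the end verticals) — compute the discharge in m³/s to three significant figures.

Panel 1-2: Δb = 3.4 m, d̄ = (0.00+1.16)/2 = 0.58, v̄ = (0.00+0.64)/2 = 0.32 → q = 3.4×0.58×0.32 = 0.6310 m³/s
Panel 2-3: Δb = 2.1 m, d̄ = (1.16+1.21)/2 = 1.185, v̄ = (0.64+0.81)/2 = 0.725 → q = 2.1×1.185×0.725 = 1.804 m³/s
Panel 3-4: Δb = 5.1 m, d̄ = (1.21+2.46)/2 = 1.835, v̄ = (0.81+0.94)/2 = 0.875 → q = 5.1×1.835×0.875 = 8.189 m³/s
Panel 4-5: Δb = 11.1 m, d̄ = (2.46+1.27)/2 = 1.865, v̄ = (0.94+0.72)/2 = 0.83 → q = 11.1×1.865×0.83 = 17.18 m³/s
Panel 5-6: Δb = 3.7 m, d̄ = (1.27+0.00)/2 = 0.635, v̄ = (0.72+0.00)/2 = 0.36 → q = 3.7×0.635×0.36 = 0.8458 m³/s
Q = Σ q = 28.65 m³/s

28.7 m³/s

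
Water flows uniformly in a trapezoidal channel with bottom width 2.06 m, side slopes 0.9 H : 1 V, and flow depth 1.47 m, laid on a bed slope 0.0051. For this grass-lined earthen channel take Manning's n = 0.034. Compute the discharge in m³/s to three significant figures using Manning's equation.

9.20 m³/s

A = (b + z·y)·y = (2.06 + 0.9×1.47)×1.47 = 4.973 m²
P = b + 2y√(1+z²) = 2.06 + 2×1.47×√(1+0.9²) = 6.015 m
R = A/P = 4.973/6.015 = 0.8267 m
Q = (1/n)·A·R^(2/3)·S^(1/2) = (1/0.034) × 4.973 × 0.8267^(2/3) × 0.0051^(1/2) = 9.201 m³/s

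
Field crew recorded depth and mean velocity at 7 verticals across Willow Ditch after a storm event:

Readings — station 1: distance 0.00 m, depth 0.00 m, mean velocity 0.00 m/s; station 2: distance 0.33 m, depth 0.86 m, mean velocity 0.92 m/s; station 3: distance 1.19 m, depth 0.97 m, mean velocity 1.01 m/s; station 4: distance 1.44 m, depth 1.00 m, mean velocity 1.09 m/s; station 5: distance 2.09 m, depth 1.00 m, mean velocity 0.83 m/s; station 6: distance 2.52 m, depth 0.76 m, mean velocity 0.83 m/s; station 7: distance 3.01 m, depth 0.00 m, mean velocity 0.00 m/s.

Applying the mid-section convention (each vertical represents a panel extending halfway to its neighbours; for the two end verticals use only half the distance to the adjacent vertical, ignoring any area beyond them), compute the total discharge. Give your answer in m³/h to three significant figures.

w_2 = (1.19 − 0.00)/2 = 0.595 m; q_2 = 0.92 × 0.86 × 0.595 = 0.4708 m³/s
w_3 = (1.44 − 0.33)/2 = 0.555 m; q_3 = 1.01 × 0.97 × 0.555 = 0.5437 m³/s
w_4 = (2.09 − 1.19)/2 = 0.45 m; q_4 = 1.09 × 1.00 × 0.45 = 0.4905 m³/s
w_5 = (2.52 − 1.44)/2 = 0.54 m; q_5 = 0.83 × 1.00 × 0.54 = 0.4482 m³/s
w_6 = (3.01 − 2.09)/2 = 0.46 m; q_6 = 0.83 × 0.76 × 0.46 = 0.2902 m³/s
Stations 1, 7 contribute zero (depth or velocity is 0).
Q = Σ qᵢ = 2.243 m³/s
= 2.243 × 3600 = 8076 m³/h

8080 m³/h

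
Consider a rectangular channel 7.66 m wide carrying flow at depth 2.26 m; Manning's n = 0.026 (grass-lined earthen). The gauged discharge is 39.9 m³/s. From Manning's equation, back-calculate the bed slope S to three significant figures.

0.00225

A = b·y = 7.66 × 2.26 = 17.31 m²
P = b + 2y = 7.66 + 2×2.26 = 12.18 m
R = A/P = 17.31/12.18 = 1.421 m
S = (Q·n / (1·A·R^(2/3)))² = (39.9×0.026 / (1×17.31×1.264))² = 0.002247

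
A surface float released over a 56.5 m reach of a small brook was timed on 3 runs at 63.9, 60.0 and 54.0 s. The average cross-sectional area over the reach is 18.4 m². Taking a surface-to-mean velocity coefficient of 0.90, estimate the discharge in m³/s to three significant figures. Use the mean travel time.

t̄ = (63.9 + 60.0 + 54.0) / 3 = 59.3 s
v_surface = L / t̄ = 56.5 / 59.3 = 0.9528 m/s
v_mean = 0.90 × 0.9528 = 0.8575 m/s
Q = A × v_mean = 18.4 × 0.8575 = 15.78 m³/s

15.8 m³/s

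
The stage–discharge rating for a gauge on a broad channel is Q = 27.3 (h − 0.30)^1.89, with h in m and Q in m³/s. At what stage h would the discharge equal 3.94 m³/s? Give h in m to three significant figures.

0.659 m

h − h₀ = (Q/C)^(1/b) = (3.94/27.3)^(1/1.89) = 0.3591 m
h = 0.30 + 0.3591 = 0.6591 m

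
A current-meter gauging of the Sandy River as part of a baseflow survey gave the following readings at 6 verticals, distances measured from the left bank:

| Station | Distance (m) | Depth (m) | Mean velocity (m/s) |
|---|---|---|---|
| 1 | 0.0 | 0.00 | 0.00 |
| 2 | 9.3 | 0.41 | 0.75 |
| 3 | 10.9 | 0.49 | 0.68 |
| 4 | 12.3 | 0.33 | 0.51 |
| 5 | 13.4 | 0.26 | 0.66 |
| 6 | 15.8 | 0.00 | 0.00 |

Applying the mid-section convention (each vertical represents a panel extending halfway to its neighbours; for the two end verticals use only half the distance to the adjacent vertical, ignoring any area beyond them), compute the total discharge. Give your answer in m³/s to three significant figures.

2.69 m³/s

w_2 = (10.9 − 0.0)/2 = 5.45 m; q_2 = 0.75 × 0.41 × 5.45 = 1.676 m³/s
w_3 = (12.3 − 9.3)/2 = 1.5 m; q_3 = 0.68 × 0.49 × 1.5 = 0.4998 m³/s
w_4 = (13.4 − 10.9)/2 = 1.25 m; q_4 = 0.51 × 0.33 × 1.25 = 0.2104 m³/s
w_5 = (15.8 − 12.3)/2 = 1.75 m; q_5 = 0.66 × 0.26 × 1.75 = 0.3003 m³/s
Stations 1, 6 contribute zero (depth or velocity is 0).
Q = Σ qᵢ = 2.686 m³/s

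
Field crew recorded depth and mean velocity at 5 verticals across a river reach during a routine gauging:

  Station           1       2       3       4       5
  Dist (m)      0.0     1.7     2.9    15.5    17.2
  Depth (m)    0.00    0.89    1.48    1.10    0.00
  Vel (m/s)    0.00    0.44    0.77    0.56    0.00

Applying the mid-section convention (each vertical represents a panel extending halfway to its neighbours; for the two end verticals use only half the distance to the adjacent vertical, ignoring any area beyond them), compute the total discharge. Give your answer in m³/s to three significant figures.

w_2 = (2.9 − 0.0)/2 = 1.45 m; q_2 = 0.44 × 0.89 × 1.45 = 0.5678 m³/s
w_3 = (15.5 − 1.7)/2 = 6.9 m; q_3 = 0.77 × 1.48 × 6.9 = 7.863 m³/s
w_4 = (17.2 − 2.9)/2 = 7.15 m; q_4 = 0.56 × 1.10 × 7.15 = 4.404 m³/s
Stations 1, 5 contribute zero (depth or velocity is 0).
Q = Σ qᵢ = 12.84 m³/s

12.8 m³/s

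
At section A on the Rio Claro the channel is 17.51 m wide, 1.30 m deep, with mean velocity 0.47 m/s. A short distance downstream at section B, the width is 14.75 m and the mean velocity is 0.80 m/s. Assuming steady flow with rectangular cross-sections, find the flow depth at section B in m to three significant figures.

Q = A₁V₁ = (17.51×1.30) × 0.47 = 10.70 m³/s
d₂ = Q/(b₂ V₂) = 10.70/(14.75×0.80) = 0.9067 m

0.907 m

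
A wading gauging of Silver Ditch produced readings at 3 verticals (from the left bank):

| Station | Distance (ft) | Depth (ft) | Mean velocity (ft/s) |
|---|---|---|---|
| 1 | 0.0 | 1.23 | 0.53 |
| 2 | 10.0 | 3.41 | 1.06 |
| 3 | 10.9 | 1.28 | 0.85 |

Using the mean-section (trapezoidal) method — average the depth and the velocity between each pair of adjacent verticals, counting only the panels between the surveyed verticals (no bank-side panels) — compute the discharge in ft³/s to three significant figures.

Panel 1-2: Δb = 10 ft, d̄ = (1.23+3.41)/2 = 2.32, v̄ = (0.53+1.06)/2 = 0.795 → q = 10×2.32×0.795 = 18.44 ft³/s
Panel 2-3: Δb = 0.9 ft, d̄ = (3.41+1.28)/2 = 2.345, v̄ = (1.06+0.85)/2 = 0.955 → q = 0.9×2.345×0.955 = 2.016 ft³/s
Q = Σ q = 20.46 ft³/s

20.5 ft³/s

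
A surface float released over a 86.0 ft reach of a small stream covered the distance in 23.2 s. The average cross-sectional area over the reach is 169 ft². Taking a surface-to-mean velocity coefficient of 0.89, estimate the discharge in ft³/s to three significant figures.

558 ft³/s

v_surface = L / t̄ = 86.0 / 23.2 = 3.707 ft/s
v_mean = 0.89 × 3.707 = 3.299 ft/s
Q = A × v_mean = 169 × 3.299 = 557.6 ft³/s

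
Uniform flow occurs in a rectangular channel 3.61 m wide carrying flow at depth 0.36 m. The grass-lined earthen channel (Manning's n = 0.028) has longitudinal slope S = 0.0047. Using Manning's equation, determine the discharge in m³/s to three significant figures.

A = b·y = 3.61 × 0.36 = 1.300 m²
P = b + 2y = 3.61 + 2×0.36 = 4.330 m
R = A/P = 1.300/4.330 = 0.3001 m
Q = (1/n)·A·R^(2/3)·S^(1/2) = (1/0.028) × 1.300 × 0.3001^(2/3) × 0.0047^(1/2) = 1.426 m³/s

1.43 m³/s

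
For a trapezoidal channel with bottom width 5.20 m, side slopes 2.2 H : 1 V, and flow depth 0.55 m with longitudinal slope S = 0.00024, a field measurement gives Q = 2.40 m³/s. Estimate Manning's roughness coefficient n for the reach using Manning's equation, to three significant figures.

A = (b + z·y)·y = (5.20 + 2.2×0.55)×0.55 = 3.526 m²
P = b + 2y√(1+z²) = 5.20 + 2×0.55×√(1+2.2²) = 7.858 m
R = A/P = 3.526/7.858 = 0.4486 m
n = (1/Q)·A·R^(2/3)·S^(1/2) = (1/2.40) × 3.526 × 0.5860 × 0.01549 = 0.01334

0.0133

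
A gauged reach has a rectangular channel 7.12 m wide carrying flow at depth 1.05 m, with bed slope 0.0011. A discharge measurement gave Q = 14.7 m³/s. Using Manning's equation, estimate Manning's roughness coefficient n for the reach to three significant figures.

0.0147

A = b·y = 7.12 × 1.05 = 7.476 m²
P = b + 2y = 7.12 + 2×1.05 = 9.220 m
R = A/P = 7.476/9.220 = 0.8108 m
n = (1/Q)·A·R^(2/3)·S^(1/2) = (1/14.7) × 7.476 × 0.8695 × 0.03317 = 0.01467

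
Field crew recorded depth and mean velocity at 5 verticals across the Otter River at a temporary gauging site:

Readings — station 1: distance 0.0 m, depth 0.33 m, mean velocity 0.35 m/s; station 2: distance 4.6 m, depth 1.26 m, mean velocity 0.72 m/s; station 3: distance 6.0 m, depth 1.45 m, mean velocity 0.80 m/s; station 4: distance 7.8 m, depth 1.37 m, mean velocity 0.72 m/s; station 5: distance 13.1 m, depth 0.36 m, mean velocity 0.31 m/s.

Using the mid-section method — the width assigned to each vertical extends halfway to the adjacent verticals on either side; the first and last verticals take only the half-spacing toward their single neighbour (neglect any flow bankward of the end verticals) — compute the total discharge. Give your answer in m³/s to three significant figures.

w_1 = (4.6 − 0.0)/2 = 2.3 m; q_1 = 0.35 × 0.33 × 2.3 = 0.2657 m³/s
w_2 = (6.0 − 0.0)/2 = 3 m; q_2 = 0.72 × 1.26 × 3 = 2.722 m³/s
w_3 = (7.8 − 4.6)/2 = 1.6 m; q_3 = 0.80 × 1.45 × 1.6 = 1.856 m³/s
w_4 = (13.1 − 6.0)/2 = 3.55 m; q_4 = 0.72 × 1.37 × 3.55 = 3.502 m³/s
w_5 = (13.1 − 7.8)/2 = 2.65 m; q_5 = 0.31 × 0.36 × 2.65 = 0.2957 m³/s
Q = Σ qᵢ = 8.641 m³/s

8.64 m³/s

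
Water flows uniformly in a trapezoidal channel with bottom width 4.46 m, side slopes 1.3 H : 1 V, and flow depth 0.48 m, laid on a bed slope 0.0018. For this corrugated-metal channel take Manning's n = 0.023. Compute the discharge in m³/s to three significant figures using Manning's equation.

2.46 m³/s

A = (b + z·y)·y = (4.46 + 1.3×0.48)×0.48 = 2.440 m²
P = b + 2y√(1+z²) = 4.46 + 2×0.48×√(1+1.3²) = 6.035 m
R = A/P = 2.440/6.035 = 0.4044 m
Q = (1/n)·A·R^(2/3)·S^(1/2) = (1/0.023) × 2.440 × 0.4044^(2/3) × 0.0018^(1/2) = 2.462 m³/s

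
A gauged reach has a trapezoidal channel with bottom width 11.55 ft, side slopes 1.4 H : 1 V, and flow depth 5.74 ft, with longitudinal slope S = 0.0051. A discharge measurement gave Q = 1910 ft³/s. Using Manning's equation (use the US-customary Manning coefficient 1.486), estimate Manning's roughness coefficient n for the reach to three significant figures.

0.0146

A = (b + z·y)·y = (11.55 + 1.4×5.74)×5.74 = 112.4 ft²
P = b + 2y√(1+z²) = 11.55 + 2×5.74×√(1+1.4²) = 31.30 ft
R = A/P = 112.4/31.30 = 3.592 ft
n = (1.486/Q)·A·R^(2/3)·S^(1/2) = (1.486/1910) × 112.4 × 2.345 × 0.07141 = 0.01465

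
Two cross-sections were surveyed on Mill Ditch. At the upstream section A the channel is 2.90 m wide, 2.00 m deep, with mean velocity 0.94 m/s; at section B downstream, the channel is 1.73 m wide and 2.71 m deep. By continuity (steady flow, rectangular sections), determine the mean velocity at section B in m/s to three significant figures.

Q = A₁V₁ = (2.90×2.00) × 0.94 = 5.452 m³/s
A₂ = 1.73 × 2.71 = 4.688 m²
V₂ = Q/A₂ = 5.452/4.688 = 1.163 m/s

1.16 m/s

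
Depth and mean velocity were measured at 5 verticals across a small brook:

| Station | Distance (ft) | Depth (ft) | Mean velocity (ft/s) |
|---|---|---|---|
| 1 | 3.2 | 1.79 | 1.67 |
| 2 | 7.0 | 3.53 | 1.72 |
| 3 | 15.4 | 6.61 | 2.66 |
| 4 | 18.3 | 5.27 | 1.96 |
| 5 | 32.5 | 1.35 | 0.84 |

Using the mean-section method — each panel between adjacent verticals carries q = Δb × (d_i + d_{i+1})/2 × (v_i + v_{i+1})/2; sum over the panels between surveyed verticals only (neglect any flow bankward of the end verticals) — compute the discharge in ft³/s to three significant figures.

216 ft³/s

Panel 1-2: Δb = 3.8 ft, d̄ = (1.79+3.53)/2 = 2.66, v̄ = (1.67+1.72)/2 = 1.695 → q = 3.8×2.66×1.695 = 17.13 ft³/s
Panel 2-3: Δb = 8.4 ft, d̄ = (3.53+6.61)/2 = 5.07, v̄ = (1.72+2.66)/2 = 2.19 → q = 8.4×5.07×2.19 = 93.27 ft³/s
Panel 3-4: Δb = 2.9 ft, d̄ = (6.61+5.27)/2 = 5.94, v̄ = (2.66+1.96)/2 = 2.31 → q = 2.9×5.94×2.31 = 39.79 ft³/s
Panel 4-5: Δb = 14.2 ft, d̄ = (5.27+1.35)/2 = 3.31, v̄ = (1.96+0.84)/2 = 1.4 → q = 14.2×3.31×1.4 = 65.80 ft³/s
Q = Σ q = 216.0 ft³/s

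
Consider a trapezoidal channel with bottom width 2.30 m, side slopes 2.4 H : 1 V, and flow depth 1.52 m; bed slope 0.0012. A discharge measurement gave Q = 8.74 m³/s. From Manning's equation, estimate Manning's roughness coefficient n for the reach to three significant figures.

A = (b + z·y)·y = (2.30 + 2.4×1.52)×1.52 = 9.041 m²
P = b + 2y√(1+z²) = 2.30 + 2×1.52×√(1+2.4²) = 10.20 m
R = A/P = 9.041/10.20 = 0.8860 m
n = (1/Q)·A·R^(2/3)·S^(1/2) = (1/8.74) × 9.041 × 0.9225 × 0.03464 = 0.03306

0.0331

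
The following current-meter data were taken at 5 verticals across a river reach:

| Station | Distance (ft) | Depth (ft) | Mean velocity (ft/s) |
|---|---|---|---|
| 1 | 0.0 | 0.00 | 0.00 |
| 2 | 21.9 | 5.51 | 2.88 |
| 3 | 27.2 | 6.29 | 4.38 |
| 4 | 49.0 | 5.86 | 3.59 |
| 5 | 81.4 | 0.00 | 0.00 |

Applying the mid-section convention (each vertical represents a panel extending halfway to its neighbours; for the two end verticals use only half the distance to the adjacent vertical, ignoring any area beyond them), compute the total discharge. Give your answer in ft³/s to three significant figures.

w_2 = (27.2 − 0.0)/2 = 13.6 ft; q_2 = 2.88 × 5.51 × 13.6 = 215.8 ft³/s
w_3 = (49.0 − 21.9)/2 = 13.55 ft; q_3 = 4.38 × 6.29 × 13.55 = 373.3 ft³/s
w_4 = (81.4 − 27.2)/2 = 27.1 ft; q_4 = 3.59 × 5.86 × 27.1 = 570.1 ft³/s
Stations 1, 5 contribute zero (depth or velocity is 0).
Q = Σ qᵢ = 1159 ft³/s

1160 ft³/s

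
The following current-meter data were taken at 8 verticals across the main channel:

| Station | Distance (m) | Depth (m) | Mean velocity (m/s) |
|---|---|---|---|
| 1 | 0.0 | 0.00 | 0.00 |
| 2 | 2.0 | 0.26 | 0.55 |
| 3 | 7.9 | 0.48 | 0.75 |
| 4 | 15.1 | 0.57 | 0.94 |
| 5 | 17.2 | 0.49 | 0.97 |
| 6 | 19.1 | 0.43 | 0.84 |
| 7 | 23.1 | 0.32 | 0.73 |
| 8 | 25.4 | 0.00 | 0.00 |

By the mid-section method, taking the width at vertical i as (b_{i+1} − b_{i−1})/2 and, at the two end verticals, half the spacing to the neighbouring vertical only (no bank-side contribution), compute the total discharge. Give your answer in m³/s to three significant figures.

w_2 = (7.9 − 0.0)/2 = 3.95 m; q_2 = 0.55 × 0.26 × 3.95 = 0.5649 m³/s
w_3 = (15.1 − 2.0)/2 = 6.55 m; q_3 = 0.75 × 0.48 × 6.55 = 2.358 m³/s
w_4 = (17.2 − 7.9)/2 = 4.65 m; q_4 = 0.94 × 0.57 × 4.65 = 2.491 m³/s
w_5 = (19.1 − 15.1)/2 = 2 m; q_5 = 0.97 × 0.49 × 2 = 0.9506 m³/s
w_6 = (23.1 − 17.2)/2 = 2.95 m; q_6 = 0.84 × 0.43 × 2.95 = 1.066 m³/s
w_7 = (25.4 − 19.1)/2 = 3.15 m; q_7 = 0.73 × 0.32 × 3.15 = 0.7358 m³/s
Stations 1, 8 contribute zero (depth or velocity is 0).
Q = Σ qᵢ = 8.166 m³/s

8.17 m³/s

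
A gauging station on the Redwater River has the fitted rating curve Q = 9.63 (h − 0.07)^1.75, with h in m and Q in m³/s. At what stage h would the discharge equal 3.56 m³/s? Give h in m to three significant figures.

h − h₀ = (Q/C)^(1/b) = (3.56/9.63)^(1/1.75) = 0.5663 m
h = 0.07 + 0.5663 = 0.6363 m

0.636 m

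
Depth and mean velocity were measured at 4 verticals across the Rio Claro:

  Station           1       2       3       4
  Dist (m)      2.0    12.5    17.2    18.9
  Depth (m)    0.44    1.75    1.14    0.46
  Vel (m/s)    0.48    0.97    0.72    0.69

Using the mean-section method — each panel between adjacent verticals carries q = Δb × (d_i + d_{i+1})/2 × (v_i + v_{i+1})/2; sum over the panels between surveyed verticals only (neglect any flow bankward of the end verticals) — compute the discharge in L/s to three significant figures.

15000 L/s

Panel 1-2: Δb = 10.5 m, d̄ = (0.44+1.75)/2 = 1.095, v̄ = (0.48+0.97)/2 = 0.725 → q = 10.5×1.095×0.725 = 8.336 m³/s
Panel 2-3: Δb = 4.7 m, d̄ = (1.75+1.14)/2 = 1.445, v̄ = (0.97+0.72)/2 = 0.845 → q = 4.7×1.445×0.845 = 5.739 m³/s
Panel 3-4: Δb = 1.7 m, d̄ = (1.14+0.46)/2 = 0.8, v̄ = (0.72+0.69)/2 = 0.705 → q = 1.7×0.8×0.705 = 0.9588 m³/s
Q = Σ q = 15.03 m³/s
= 15.03 × 1000 = 15030 L/s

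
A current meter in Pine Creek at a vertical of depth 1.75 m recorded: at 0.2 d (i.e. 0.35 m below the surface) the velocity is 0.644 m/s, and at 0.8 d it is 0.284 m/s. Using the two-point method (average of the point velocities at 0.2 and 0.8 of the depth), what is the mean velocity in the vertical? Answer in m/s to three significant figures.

v̄ = (0.644 + 0.284) / 2 = 0.4640 m/s

0.464 m/s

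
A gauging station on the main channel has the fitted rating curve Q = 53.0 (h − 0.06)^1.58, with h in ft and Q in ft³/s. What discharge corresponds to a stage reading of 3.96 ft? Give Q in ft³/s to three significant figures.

Q = 53.0 × (3.96 − 0.06)^1.58 = 53.0 × 3.9^1.58 = 455.2 ft³/s

455 ft³/s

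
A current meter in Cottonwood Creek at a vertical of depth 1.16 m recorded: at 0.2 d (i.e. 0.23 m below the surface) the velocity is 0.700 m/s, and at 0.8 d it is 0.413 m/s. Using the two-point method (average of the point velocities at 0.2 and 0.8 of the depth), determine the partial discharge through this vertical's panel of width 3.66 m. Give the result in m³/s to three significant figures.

2.36 m³/s

v̄ = (0.700 + 0.413) / 2 = 0.5565 m/s
q = v̄ × d × w = 0.5565 × 1.16 × 3.66 = 2.363 m³/s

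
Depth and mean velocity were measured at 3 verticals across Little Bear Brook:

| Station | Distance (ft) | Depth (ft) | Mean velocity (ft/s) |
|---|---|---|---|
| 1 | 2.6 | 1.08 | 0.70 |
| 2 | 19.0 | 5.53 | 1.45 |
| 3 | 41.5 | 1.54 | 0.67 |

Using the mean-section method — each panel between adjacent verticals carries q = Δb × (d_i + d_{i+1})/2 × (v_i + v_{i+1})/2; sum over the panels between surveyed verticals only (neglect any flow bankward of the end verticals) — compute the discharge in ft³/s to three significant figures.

Panel 1-2: Δb = 16.4 ft, d̄ = (1.08+5.53)/2 = 3.305, v̄ = (0.70+1.45)/2 = 1.075 → q = 16.4×3.305×1.075 = 58.27 ft³/s
Panel 2-3: Δb = 22.5 ft, d̄ = (5.53+1.54)/2 = 3.535, v̄ = (1.45+0.67)/2 = 1.06 → q = 22.5×3.535×1.06 = 84.31 ft³/s
Q = Σ q = 142.6 ft³/s

143 ft³/s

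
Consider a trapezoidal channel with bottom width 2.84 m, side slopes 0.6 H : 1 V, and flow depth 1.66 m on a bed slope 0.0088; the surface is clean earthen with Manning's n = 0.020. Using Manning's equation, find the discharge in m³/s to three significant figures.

28.8 m³/s

A = (b + z·y)·y = (2.84 + 0.6×1.66)×1.66 = 6.368 m²
P = b + 2y√(1+z²) = 2.84 + 2×1.66×√(1+0.6²) = 6.712 m
R = A/P = 6.368/6.712 = 0.9487 m
Q = (1/n)·A·R^(2/3)·S^(1/2) = (1/0.020) × 6.368 × 0.9487^(2/3) × 0.0088^(1/2) = 28.84 m³/s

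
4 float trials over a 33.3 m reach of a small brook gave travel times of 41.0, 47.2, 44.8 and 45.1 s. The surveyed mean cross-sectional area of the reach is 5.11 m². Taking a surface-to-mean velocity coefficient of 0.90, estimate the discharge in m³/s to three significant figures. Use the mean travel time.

3.44 m³/s

t̄ = (41.0 + 47.2 + 44.8 + 45.1) / 4 = 44.525 s
v_surface = L / t̄ = 33.3 / 44.525 = 0.7479 m/s
v_mean = 0.90 × 0.7479 = 0.6731 m/s
Q = A × v_mean = 5.11 × 0.6731 = 3.440 m³/s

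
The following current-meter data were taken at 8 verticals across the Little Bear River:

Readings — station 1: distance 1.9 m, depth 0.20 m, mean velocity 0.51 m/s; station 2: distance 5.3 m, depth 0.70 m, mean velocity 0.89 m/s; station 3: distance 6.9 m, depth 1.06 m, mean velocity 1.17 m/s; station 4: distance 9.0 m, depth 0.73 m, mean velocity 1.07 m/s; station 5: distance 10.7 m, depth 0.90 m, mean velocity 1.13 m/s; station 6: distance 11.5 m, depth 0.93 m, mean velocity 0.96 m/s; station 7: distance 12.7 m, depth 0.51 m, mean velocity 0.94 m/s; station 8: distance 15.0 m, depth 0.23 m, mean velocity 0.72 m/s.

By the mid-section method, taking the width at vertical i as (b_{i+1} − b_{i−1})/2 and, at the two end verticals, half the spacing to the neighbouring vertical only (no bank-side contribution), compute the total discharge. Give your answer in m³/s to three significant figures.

8.70 m³/s

w_1 = (5.3 − 1.9)/2 = 1.7 m; q_1 = 0.51 × 0.20 × 1.7 = 0.1734 m³/s
w_2 = (6.9 − 1.9)/2 = 2.5 m; q_2 = 0.89 × 0.70 × 2.5 = 1.558 m³/s
w_3 = (9.0 − 5.3)/2 = 1.85 m; q_3 = 1.17 × 1.06 × 1.85 = 2.294 m³/s
w_4 = (10.7 − 6.9)/2 = 1.9 m; q_4 = 1.07 × 0.73 × 1.9 = 1.484 m³/s
w_5 = (11.5 − 9.0)/2 = 1.25 m; q_5 = 1.13 × 0.90 × 1.25 = 1.271 m³/s
w_6 = (12.7 − 10.7)/2 = 1 m; q_6 = 0.96 × 0.93 × 1 = 0.8928 m³/s
w_7 = (15.0 − 11.5)/2 = 1.75 m; q_7 = 0.94 × 0.51 × 1.75 = 0.8390 m³/s
w_8 = (15.0 − 12.7)/2 = 1.15 m; q_8 = 0.72 × 0.23 × 1.15 = 0.1904 m³/s
Q = Σ qᵢ = 8.703 m³/s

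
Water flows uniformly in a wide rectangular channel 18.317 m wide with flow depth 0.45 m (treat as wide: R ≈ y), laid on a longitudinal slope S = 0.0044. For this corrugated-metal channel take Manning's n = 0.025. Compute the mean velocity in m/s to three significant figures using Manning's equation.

A = b·y = 18.317 × 0.45 = 8.243 m²
Wide channel: R ≈ y = 0.45 m
Q = (1/n)·A·R^(2/3)·S^(1/2) = (1/0.025) × 8.243 × 0.4500^(2/3) × 0.0044^(1/2) = 12.84 m³/s
V = Q/A = 12.84/8.243 = 1.558 m/s

1.56 m/s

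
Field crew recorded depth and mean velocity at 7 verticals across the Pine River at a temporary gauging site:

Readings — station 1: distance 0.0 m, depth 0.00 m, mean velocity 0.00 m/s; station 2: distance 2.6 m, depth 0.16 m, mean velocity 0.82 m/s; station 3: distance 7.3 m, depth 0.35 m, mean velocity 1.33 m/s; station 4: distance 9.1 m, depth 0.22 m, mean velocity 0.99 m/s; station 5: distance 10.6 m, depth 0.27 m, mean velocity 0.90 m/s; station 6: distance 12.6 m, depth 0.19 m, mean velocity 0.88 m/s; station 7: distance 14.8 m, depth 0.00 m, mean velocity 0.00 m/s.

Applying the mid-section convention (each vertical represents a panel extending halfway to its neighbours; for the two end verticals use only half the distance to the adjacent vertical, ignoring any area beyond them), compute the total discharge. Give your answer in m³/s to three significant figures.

w_2 = (7.3 − 0.0)/2 = 3.65 m; q_2 = 0.82 × 0.16 × 3.65 = 0.4789 m³/s
w_3 = (9.1 − 2.6)/2 = 3.25 m; q_3 = 1.33 × 0.35 × 3.25 = 1.513 m³/s
w_4 = (10.6 − 7.3)/2 = 1.65 m; q_4 = 0.99 × 0.22 × 1.65 = 0.3594 m³/s
w_5 = (12.6 − 9.1)/2 = 1.75 m; q_5 = 0.90 × 0.27 × 1.75 = 0.4253 m³/s
w_6 = (14.8 − 10.6)/2 = 2.1 m; q_6 = 0.88 × 0.19 × 2.1 = 0.3511 m³/s
Stations 1, 7 contribute zero (depth or velocity is 0).
Q = Σ qᵢ = 3.127 m³/s

3.13 m³/s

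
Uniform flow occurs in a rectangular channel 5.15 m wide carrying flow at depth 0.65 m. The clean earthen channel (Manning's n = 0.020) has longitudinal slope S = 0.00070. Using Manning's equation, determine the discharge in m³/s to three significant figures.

A = b·y = 5.15 × 0.65 = 3.348 m²
P = b + 2y = 5.15 + 2×0.65 = 6.450 m
R = A/P = 3.348/6.450 = 0.5190 m
Q = (1/n)·A·R^(2/3)·S^(1/2) = (1/0.020) × 3.348 × 0.5190^(2/3) × 0.00070^(1/2) = 2.860 m³/s

2.86 m³/s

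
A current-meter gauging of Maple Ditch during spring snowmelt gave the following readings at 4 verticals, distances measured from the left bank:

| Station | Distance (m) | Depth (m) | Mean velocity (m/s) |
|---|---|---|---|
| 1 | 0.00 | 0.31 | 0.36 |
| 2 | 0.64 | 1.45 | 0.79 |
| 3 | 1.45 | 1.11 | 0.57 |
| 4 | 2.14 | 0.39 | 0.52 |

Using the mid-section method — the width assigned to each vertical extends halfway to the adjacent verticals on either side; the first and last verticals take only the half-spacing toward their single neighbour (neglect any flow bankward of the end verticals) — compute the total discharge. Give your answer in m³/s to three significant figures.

1.41 m³/s

w_1 = (0.64 − 0.00)/2 = 0.32 m; q_1 = 0.36 × 0.31 × 0.32 = 0.03571 m³/s
w_2 = (1.45 − 0.00)/2 = 0.725 m; q_2 = 0.79 × 1.45 × 0.725 = 0.8305 m³/s
w_3 = (2.14 − 0.64)/2 = 0.75 m; q_3 = 0.57 × 1.11 × 0.75 = 0.4745 m³/s
w_4 = (2.14 − 1.45)/2 = 0.345 m; q_4 = 0.52 × 0.39 × 0.345 = 0.06997 m³/s
Q = Σ qᵢ = 1.411 m³/s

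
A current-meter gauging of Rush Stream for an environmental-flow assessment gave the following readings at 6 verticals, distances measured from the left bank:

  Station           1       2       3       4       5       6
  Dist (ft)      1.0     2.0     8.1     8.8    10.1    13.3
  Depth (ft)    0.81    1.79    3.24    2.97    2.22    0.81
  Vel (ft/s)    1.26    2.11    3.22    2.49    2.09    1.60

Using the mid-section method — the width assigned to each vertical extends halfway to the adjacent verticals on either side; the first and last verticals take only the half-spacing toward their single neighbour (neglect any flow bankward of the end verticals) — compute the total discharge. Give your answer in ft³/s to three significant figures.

69.3 ft³/s

w_1 = (2.0 − 1.0)/2 = 0.5 ft; q_1 = 1.26 × 0.81 × 0.5 = 0.5103 ft³/s
w_2 = (8.1 − 1.0)/2 = 3.55 ft; q_2 = 2.11 × 1.79 × 3.55 = 13.41 ft³/s
w_3 = (8.8 − 2.0)/2 = 3.4 ft; q_3 = 3.22 × 3.24 × 3.4 = 35.47 ft³/s
w_4 = (10.1 − 8.1)/2 = 1 ft; q_4 = 2.49 × 2.97 × 1 = 7.395 ft³/s
w_5 = (13.3 − 8.8)/2 = 2.25 ft; q_5 = 2.09 × 2.22 × 2.25 = 10.44 ft³/s
w_6 = (13.3 − 10.1)/2 = 1.6 ft; q_6 = 1.60 × 0.81 × 1.6 = 2.074 ft³/s
Q = Σ qᵢ = 69.30 ft³/s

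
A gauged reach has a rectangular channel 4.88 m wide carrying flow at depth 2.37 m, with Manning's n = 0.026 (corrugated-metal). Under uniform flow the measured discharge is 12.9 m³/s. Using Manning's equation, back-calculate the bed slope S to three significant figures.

A = b·y = 4.88 × 2.37 = 11.57 m²
P = b + 2y = 4.88 + 2×2.37 = 9.620 m
R = A/P = 11.57/9.620 = 1.202 m
S = (Q·n / (1·A·R^(2/3)))² = (12.9×0.026 / (1×11.57×1.131))² = 0.0006579

0.000658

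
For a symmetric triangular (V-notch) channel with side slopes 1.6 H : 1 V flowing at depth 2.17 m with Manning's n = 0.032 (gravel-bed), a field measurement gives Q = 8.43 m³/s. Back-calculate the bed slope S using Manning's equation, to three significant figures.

A = z·y² = 1.6×2.17² = 7.534 m²
P = 2y√(1+z²) = 2×2.17×√(1+1.6²) = 8.189 m
R = A/P = 7.534/8.189 = 0.9201 m
S = (Q·n / (1·A·R^(2/3)))² = (8.43×0.032 / (1×7.534×0.9460))² = 0.001433

0.00143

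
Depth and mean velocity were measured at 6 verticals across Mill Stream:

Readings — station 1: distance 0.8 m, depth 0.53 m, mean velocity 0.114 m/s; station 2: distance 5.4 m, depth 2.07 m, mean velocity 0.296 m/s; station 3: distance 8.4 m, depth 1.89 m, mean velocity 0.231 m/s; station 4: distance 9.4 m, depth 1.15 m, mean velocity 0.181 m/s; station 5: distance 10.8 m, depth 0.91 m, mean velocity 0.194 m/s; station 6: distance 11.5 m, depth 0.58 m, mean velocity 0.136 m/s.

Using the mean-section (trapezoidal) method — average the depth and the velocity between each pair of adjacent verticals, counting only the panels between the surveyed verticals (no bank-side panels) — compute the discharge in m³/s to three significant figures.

3.46 m³/s

Panel 1-2: Δb = 4.6 m, d̄ = (0.53+2.07)/2 = 1.3, v̄ = (0.114+0.296)/2 = 0.205 → q = 4.6×1.3×0.205 = 1.226 m³/s
Panel 2-3: Δb = 3 m, d̄ = (2.07+1.89)/2 = 1.98, v̄ = (0.296+0.231)/2 = 0.2635 → q = 3×1.98×0.2635 = 1.565 m³/s
Panel 3-4: Δb = 1 m, d̄ = (1.89+1.15)/2 = 1.52, v̄ = (0.231+0.181)/2 = 0.206 → q = 1×1.52×0.206 = 0.3131 m³/s
Panel 4-5: Δb = 1.4 m, d̄ = (1.15+0.91)/2 = 1.03, v̄ = (0.181+0.194)/2 = 0.1875 → q = 1.4×1.03×0.1875 = 0.2704 m³/s
Panel 5-6: Δb = 0.7 m, d̄ = (0.91+0.58)/2 = 0.745, v̄ = (0.194+0.136)/2 = 0.165 → q = 0.7×0.745×0.165 = 0.08605 m³/s
Q = Σ q = 3.461 m³/s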